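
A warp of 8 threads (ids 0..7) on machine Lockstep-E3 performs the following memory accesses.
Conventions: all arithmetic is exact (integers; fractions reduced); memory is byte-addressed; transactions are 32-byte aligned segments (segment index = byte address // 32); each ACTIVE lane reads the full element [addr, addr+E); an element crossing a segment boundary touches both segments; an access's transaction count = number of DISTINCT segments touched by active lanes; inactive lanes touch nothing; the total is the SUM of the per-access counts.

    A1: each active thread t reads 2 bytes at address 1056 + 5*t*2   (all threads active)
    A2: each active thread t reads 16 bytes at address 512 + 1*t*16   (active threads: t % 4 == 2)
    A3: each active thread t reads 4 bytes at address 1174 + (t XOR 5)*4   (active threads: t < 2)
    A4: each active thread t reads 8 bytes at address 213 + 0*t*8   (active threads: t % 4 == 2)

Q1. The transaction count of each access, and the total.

A1: 3 transactions
A2: 2 transactions
A3: 1 transaction
A4: 1 transaction

Answer: 3,2,1,1; total 7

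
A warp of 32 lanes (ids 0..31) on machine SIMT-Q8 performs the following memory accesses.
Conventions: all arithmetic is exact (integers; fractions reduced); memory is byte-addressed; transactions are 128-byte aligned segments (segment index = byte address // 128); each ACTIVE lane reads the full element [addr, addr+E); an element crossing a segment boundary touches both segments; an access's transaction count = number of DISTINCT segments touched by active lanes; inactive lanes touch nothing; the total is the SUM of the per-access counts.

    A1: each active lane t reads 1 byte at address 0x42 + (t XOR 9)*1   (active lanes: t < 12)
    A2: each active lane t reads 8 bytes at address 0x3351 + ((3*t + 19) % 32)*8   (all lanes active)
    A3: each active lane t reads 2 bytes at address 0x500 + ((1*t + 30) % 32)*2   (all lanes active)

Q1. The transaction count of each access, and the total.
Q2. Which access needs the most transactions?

A1: 1 transaction
A2: 3 transactions
A3: 1 transaction

Answer: 1,3,1; total 5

Answer: A2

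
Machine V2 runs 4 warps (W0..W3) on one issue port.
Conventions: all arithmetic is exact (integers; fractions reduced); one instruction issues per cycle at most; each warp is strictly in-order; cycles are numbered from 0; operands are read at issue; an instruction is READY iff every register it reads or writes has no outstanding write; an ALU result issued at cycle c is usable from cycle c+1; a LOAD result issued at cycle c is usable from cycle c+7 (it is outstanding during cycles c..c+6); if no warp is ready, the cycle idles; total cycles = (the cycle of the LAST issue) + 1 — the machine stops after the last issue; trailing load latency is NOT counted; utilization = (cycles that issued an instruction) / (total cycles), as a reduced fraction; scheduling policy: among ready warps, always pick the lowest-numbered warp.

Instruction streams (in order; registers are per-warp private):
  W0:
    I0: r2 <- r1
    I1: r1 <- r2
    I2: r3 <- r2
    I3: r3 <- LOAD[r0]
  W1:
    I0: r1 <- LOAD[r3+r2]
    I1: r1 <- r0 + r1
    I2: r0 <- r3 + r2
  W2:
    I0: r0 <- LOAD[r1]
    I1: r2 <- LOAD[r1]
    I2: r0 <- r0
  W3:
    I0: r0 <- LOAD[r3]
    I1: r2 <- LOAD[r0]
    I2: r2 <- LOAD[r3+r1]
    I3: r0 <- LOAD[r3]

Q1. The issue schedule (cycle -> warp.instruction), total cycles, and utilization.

cycle 0: W0.I0
cycle 1: W0.I1
cycle 2: W0.I2
cycle 3: W0.I3
cycle 4: W1.I0
cycle 5: W2.I0
cycle 6: W2.I1
cycle 7: W3.I0
cycle 8: idle
cycle 9: idle
cycle 10: idle
cycle 11: W1.I1
cycle 12: W1.I2
cycle 13: W2.I2
cycle 14: W3.I1
cycle 15: idle
cycle 16: idle
cycle 17: idle
cycle 18: idle
cycle 19: idle
cycle 20: idle
cycle 21: W3.I2
cycle 22: W3.I3

Answer: 23 cycles, utilization 14/23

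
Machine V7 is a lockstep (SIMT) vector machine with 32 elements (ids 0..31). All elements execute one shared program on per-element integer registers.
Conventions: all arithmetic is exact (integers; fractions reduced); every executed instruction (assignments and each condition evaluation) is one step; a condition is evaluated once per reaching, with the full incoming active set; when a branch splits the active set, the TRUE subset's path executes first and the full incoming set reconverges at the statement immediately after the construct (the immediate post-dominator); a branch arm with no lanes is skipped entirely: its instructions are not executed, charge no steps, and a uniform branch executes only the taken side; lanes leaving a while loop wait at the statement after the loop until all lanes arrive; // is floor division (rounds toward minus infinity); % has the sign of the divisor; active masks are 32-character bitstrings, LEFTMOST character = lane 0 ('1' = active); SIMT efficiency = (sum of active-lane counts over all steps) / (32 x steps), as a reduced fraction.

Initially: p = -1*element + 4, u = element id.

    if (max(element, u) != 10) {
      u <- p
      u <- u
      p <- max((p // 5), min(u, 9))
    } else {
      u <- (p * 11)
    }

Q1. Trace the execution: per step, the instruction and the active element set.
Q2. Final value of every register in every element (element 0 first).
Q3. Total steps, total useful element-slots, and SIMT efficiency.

step 0: eval (max(element, u) != 10) 11111111111111111111111111111111
step 1: u <- p                       11111111110111111111111111111111
step 2: u <- u                       11111111110111111111111111111111
step 3: p <- max((p // 5), min(u, 9)) 11111111110111111111111111111111
step 4: u <- (p * 11)                00000000001000000000000000000000

Answer: 5 steps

p: 4,3,2,1,0,-1,-1,-1,-1,-1,-6,-2,-2,-2,-2,-3,-3,-3,-3,-3,-4,-4,-4,-4,-4,-5,-5,-5,-5,-5,-6,-6
u: 4,3,2,1,0,-1,-2,-3,-4,-5,-66,-7,-8,-9,-10,-11,-12,-13,-14,-15,-16,-17,-18,-19,-20,-21,-22,-23,-24,-25,-26,-27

steps = 5; useful = 126; efficiency = 126/160 = 63/80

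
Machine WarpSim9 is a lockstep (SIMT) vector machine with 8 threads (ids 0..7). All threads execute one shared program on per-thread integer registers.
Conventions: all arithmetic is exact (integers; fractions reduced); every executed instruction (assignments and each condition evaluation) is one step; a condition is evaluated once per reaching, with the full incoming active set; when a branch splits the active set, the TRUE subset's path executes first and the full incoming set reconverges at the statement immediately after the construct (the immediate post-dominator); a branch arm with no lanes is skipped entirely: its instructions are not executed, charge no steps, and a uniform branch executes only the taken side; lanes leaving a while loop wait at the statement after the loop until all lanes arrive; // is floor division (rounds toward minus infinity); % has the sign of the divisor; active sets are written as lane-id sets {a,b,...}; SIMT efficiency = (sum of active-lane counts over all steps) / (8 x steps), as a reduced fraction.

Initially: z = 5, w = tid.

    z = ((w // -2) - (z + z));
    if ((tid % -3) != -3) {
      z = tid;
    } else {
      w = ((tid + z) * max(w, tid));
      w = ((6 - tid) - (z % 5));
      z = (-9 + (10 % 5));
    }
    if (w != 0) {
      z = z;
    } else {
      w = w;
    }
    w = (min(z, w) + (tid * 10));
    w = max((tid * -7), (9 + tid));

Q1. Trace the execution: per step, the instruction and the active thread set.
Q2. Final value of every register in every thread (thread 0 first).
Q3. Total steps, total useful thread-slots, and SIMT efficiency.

step 0: z <- ((w // -2) - (z + z))   {0,1,2,3,4,5,6,7}
step 1: eval ((tid % -3) != -3)      {0,1,2,3,4,5,6,7}
step 2: z <- tid                     {0,1,2,3,4,5,6,7}
step 3: eval (w != 0)                {0,1,2,3,4,5,6,7}
step 4: z <- z                       {1,2,3,4,5,6,7}
step 5: w <- w                       {0}
step 6: w <- (min(z, w) + (tid * 10)) {0,1,2,3,4,5,6,7}
step 7: w <- max((tid * -7), (9 + tid)) {0,1,2,3,4,5,6,7}

Answer: 8 steps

z: 0,1,2,3,4,5,6,7
w: 9,10,11,12,13,14,15,16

steps = 8; useful = 56; efficiency = 56/64 = 7/8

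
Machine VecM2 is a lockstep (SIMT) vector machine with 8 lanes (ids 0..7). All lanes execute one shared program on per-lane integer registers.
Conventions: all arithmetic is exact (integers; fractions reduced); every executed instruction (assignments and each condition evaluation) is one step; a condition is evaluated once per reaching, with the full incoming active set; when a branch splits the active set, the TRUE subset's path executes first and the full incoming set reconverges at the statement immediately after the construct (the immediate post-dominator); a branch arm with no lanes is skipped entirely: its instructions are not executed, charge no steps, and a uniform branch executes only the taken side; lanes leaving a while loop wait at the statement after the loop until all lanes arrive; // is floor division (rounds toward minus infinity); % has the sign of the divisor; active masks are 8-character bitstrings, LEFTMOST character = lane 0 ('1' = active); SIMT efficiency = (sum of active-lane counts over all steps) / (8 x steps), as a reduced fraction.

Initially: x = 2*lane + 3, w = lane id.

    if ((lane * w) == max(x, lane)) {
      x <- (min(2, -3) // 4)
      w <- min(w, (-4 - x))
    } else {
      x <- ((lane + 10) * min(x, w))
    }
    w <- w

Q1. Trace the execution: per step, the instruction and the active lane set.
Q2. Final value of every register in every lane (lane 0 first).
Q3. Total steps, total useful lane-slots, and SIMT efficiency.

step 0: eval ((lane * w) == max(x, lane)) 11111111
step 1: x <- (min(2, -3) // 4)       00010000
step 2: w <- min(w, (-4 - x))        00010000
step 3: x <- ((lane + 10) * min(x, w)) 11101111
step 4: w <- w                       11111111

Answer: 5 steps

x: 0,11,24,-1,56,75,96,119
w: 0,1,2,-3,4,5,6,7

steps = 5; useful = 25; efficiency = 25/40 = 5/8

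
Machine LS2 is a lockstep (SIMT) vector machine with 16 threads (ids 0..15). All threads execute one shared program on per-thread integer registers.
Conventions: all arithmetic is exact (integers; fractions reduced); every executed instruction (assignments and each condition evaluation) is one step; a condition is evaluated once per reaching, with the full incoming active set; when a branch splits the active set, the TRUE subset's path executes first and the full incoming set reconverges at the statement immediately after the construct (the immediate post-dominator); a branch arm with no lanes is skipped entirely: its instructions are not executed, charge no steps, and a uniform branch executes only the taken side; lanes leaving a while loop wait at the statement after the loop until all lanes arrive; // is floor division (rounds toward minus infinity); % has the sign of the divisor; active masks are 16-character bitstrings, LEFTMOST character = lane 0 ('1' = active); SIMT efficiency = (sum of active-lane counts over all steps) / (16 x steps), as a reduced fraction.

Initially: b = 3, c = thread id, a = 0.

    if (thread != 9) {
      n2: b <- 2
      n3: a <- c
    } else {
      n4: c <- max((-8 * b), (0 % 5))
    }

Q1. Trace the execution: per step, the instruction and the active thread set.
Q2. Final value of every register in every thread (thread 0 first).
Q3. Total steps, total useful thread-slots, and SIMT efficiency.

step 0: eval (thread != 9)           1111111111111111
step 1: b <- 2                       1111111110111111
step 2: a <- c                       1111111110111111
step 3: c <- max((-8 * b), (0 % 5))  0000000001000000

Answer: 4 steps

b: 2,2,2,2,2,2,2,2,2,3,2,2,2,2,2,2
c: 0,1,2,3,4,5,6,7,8,0,10,11,12,13,14,15
a: 0,1,2,3,4,5,6,7,8,0,10,11,12,13,14,15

steps = 4; useful = 47; efficiency = 47/64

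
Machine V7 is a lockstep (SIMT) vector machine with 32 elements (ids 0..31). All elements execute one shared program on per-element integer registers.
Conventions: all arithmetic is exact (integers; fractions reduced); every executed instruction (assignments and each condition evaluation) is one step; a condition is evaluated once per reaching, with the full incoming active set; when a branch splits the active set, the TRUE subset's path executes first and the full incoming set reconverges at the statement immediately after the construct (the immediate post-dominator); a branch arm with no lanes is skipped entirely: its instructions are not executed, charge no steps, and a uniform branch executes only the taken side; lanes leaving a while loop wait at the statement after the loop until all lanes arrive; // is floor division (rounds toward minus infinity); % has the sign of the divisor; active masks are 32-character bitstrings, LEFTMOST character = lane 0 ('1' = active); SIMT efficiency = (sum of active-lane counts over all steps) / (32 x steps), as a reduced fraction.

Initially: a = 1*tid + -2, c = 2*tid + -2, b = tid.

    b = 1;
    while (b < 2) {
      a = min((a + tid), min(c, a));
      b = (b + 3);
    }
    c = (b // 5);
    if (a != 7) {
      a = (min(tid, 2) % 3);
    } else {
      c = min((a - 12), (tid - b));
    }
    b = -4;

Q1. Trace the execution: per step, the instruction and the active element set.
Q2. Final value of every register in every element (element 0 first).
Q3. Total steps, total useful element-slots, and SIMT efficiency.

step 0: b <- 1                       11111111111111111111111111111111
step 1: eval (b < 2)                 11111111111111111111111111111111
step 2: a <- min((a + tid), min(c, a)) 11111111111111111111111111111111
step 3: b <- (b + 3)                 11111111111111111111111111111111
step 4: eval (b < 2)                 11111111111111111111111111111111
step 5: c <- (b // 5)                11111111111111111111111111111111
step 6: eval (a != 7)                11111111111111111111111111111111
step 7: a <- (min(tid, 2) % 3)       11111111101111111111111111111111
step 8: c <- min((a - 12), (tid - b)) 00000000010000000000000000000000
step 9: b <- -4                      11111111111111111111111111111111

Answer: 10 steps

a: 0,1,2,2,2,2,2,2,2,7,2,2,2,2,2,2,2,2,2,2,2,2,2,2,2,2,2,2,2,2,2,2
c: 0,0,0,0,0,0,0,0,0,-5,0,0,0,0,0,0,0,0,0,0,0,0,0,0,0,0,0,0,0,0,0,0
b: -4,-4,-4,-4,-4,-4,-4,-4,-4,-4,-4,-4,-4,-4,-4,-4,-4,-4,-4,-4,-4,-4,-4,-4,-4,-4,-4,-4,-4,-4,-4,-4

steps = 10; useful = 288; efficiency = 288/320 = 9/10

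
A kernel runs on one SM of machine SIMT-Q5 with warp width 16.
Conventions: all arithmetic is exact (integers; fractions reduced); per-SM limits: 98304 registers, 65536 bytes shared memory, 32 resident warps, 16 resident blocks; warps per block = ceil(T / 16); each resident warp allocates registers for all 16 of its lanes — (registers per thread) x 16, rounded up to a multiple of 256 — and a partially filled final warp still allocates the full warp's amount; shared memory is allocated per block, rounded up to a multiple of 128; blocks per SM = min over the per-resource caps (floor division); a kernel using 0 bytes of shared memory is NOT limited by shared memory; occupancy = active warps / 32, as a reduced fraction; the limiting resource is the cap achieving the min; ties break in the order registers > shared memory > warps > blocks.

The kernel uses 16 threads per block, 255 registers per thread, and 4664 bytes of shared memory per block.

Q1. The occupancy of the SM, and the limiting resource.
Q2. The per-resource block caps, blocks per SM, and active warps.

Answer: occupancy 13/32, limited by shared memory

registers: 24 blocks
shared memory: 13 blocks
warps: 32 blocks
blocks: 16 blocks

Answer: 13 blocks, 13 active warps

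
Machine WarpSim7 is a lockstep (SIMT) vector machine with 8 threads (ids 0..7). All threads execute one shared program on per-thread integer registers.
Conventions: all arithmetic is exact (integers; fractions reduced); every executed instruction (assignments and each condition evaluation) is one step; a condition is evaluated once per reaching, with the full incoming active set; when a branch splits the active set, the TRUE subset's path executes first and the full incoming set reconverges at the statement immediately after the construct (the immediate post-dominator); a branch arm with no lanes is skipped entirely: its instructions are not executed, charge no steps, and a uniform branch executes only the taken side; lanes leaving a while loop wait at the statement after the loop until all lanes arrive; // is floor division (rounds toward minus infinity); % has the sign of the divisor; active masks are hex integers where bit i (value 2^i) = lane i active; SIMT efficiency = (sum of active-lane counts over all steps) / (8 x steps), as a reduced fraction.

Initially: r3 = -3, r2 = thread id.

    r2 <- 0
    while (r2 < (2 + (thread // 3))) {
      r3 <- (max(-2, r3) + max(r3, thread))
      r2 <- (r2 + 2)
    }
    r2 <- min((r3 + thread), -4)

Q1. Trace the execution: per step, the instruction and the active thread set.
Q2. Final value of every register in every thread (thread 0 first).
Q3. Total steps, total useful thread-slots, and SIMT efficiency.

step 0: r2 <- 0                      0xff
step 1: eval (r2 < (2 + (thread // 3))) 0xff
step 2: r3 <- (max(-2, r3) + max(r3, thread)) 0xff
step 3: r2 <- (r2 + 2)               0xff
step 4: eval (r2 < (2 + (thread // 3))) 0xff
step 5: r3 <- (max(-2, r3) + max(r3, thread)) 0xf8
step 6: r2 <- (r2 + 2)               0xf8
step 7: eval (r2 < (2 + (thread // 3))) 0xf8
step 8: r2 <- min((r3 + thread), -4) 0xff

Answer: 9 steps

r3: -2,-1,0,4,6,8,10,12
r2: -4,-4,-4,-4,-4,-4,-4,-4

steps = 9; useful = 63; efficiency = 63/72 = 7/8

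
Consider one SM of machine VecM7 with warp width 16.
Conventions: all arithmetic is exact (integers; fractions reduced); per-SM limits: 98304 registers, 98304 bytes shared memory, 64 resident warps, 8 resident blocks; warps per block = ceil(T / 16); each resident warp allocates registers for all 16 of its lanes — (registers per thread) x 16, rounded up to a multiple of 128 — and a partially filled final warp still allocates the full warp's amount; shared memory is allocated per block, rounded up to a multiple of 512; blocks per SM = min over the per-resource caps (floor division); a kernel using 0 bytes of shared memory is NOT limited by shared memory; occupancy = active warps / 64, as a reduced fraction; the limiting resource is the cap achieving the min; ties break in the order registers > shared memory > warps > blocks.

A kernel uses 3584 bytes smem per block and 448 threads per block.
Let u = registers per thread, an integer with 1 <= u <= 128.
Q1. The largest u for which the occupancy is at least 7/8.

Answer: u = 104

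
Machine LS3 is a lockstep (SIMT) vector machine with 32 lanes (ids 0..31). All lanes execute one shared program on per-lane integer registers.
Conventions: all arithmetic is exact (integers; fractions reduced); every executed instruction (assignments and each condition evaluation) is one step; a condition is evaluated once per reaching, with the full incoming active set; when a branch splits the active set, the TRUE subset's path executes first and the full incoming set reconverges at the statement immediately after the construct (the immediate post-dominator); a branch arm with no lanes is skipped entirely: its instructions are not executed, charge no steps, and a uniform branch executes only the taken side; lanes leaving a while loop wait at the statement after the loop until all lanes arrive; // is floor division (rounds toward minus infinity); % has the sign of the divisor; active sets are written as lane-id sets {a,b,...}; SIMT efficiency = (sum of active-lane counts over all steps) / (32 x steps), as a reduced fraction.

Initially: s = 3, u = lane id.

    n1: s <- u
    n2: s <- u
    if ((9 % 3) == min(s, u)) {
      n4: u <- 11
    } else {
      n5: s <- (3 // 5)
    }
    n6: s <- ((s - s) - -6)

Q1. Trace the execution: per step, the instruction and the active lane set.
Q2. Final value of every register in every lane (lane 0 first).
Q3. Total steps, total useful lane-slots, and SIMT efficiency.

step 0: s <- u                       {0,1,2,3,4,5,6,7,8,9,10,11,12,13,14,15,16,17,18,19,20,21,22,23,24,25,26,27,28,29,30,31}
step 1: s <- u                       {0,1,2,3,4,5,6,7,8,9,10,11,12,13,14,15,16,17,18,19,20,21,22,23,24,25,26,27,28,29,30,31}
step 2: eval ((9 % 3) == min(s, u))  {0,1,2,3,4,5,6,7,8,9,10,11,12,13,14,15,16,17,18,19,20,21,22,23,24,25,26,27,28,29,30,31}
step 3: u <- 11                      {0}
step 4: s <- (3 // 5)                {1,2,3,4,5,6,7,8,9,10,11,12,13,14,15,16,17,18,19,20,21,22,23,24,25,26,27,28,29,30,31}
step 5: s <- ((s - s) - -6)          {0,1,2,3,4,5,6,7,8,9,10,11,12,13,14,15,16,17,18,19,20,21,22,23,24,25,26,27,28,29,30,31}

Answer: 6 steps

s: 6,6,6,6,6,6,6,6,6,6,6,6,6,6,6,6,6,6,6,6,6,6,6,6,6,6,6,6,6,6,6,6
u: 11,1,2,3,4,5,6,7,8,9,10,11,12,13,14,15,16,17,18,19,20,21,22,23,24,25,26,27,28,29,30,31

steps = 6; useful = 160; efficiency = 160/192 = 5/6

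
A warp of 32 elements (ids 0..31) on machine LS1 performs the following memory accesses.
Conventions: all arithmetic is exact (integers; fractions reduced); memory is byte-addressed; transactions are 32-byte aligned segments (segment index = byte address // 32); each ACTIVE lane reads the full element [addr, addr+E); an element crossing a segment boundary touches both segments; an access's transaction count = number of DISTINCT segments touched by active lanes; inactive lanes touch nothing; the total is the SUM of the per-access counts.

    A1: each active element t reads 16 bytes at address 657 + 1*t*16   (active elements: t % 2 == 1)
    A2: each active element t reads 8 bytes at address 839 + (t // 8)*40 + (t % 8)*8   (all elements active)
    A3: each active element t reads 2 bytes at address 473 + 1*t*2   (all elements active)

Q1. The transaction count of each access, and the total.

A1: 16 transactions
A2: 6 transactions
A3: 3 transactions

Answer: 16,6,3; total 25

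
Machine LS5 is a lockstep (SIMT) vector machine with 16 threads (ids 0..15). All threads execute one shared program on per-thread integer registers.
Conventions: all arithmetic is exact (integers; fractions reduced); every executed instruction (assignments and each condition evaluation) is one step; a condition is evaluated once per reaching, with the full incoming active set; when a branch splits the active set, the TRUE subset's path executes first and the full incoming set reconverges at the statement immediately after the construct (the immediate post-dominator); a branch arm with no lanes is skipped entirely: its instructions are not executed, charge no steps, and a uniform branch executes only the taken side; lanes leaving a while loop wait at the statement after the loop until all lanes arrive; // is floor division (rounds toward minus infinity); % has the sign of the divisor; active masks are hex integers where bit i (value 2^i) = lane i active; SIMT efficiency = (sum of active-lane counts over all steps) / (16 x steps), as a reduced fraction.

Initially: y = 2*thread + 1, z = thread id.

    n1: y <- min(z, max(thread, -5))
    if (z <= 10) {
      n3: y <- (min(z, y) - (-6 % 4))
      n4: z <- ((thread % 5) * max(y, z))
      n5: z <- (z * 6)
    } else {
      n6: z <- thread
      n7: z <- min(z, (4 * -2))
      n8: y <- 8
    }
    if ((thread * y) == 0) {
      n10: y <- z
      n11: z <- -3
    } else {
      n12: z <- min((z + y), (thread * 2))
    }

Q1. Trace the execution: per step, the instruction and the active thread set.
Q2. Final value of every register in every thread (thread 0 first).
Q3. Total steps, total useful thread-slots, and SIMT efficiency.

step 0: y <- min(z, max(thread, -5)) 0xffff
step 1: eval (z <= 10)               0xffff
step 2: y <- (min(z, y) - (-6 % 4))  0x07ff
step 3: z <- ((thread % 5) * max(y, z)) 0x07ff
step 4: z <- (z * 6)                 0x07ff
step 5: z <- thread                  0xf800
step 6: z <- min(z, (4 * -2))        0xf800
step 7: y <- 8                       0xf800
step 8: eval ((thread * y) == 0)     0xffff
step 9: y <- z                       0x0005
step 10: z <- -3                      0x0005
step 11: z <- min((z + y), (thread * 2)) 0xfffa

Answer: 12 steps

y: 0,-1,24,1,2,3,4,5,6,7,8,8,8,8,8,8
z: -3,2,-3,6,8,3,12,14,16,18,8,0,0,0,0,0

steps = 12; useful = 114; efficiency = 114/192 = 19/32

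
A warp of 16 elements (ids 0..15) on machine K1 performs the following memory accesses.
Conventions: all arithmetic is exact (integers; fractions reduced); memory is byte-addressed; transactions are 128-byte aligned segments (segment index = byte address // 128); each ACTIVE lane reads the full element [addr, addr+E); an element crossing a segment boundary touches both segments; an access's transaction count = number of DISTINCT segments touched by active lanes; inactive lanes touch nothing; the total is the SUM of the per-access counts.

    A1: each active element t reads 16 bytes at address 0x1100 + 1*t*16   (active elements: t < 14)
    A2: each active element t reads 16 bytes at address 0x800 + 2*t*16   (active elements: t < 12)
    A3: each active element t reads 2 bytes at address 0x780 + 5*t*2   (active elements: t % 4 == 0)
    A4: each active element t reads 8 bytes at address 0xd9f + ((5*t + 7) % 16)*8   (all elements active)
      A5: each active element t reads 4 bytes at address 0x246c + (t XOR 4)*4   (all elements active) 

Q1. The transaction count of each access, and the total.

A1: 2 transactions
A2: 3 transactions
A3: 1 transaction
A4: 2 transactions
A5: 2 transactions

Answer: 2,3,1,2,2; total 10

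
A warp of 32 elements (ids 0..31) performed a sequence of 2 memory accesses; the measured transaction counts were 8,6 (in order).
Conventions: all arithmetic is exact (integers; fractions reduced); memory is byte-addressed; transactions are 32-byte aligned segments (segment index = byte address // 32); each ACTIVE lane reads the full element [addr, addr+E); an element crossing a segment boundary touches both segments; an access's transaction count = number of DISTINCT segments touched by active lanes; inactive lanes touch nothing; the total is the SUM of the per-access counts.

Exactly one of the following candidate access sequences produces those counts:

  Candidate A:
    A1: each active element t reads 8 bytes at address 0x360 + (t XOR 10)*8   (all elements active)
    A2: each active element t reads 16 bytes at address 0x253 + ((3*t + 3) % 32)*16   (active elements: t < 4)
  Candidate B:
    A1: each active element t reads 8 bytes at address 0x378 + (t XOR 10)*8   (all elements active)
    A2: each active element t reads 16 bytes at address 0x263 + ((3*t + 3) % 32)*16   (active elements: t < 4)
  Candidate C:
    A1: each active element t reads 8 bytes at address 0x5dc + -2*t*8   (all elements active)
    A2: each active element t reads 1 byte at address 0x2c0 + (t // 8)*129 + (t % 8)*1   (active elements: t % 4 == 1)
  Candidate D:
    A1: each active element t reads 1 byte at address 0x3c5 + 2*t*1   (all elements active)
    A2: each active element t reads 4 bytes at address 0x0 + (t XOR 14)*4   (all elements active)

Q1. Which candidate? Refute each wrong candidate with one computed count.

B: A1 gives 9 transactions, not 8
C: A1 gives 17 transactions, not 8
D: A1 gives 3 transactions, not 8
A: all counts match (8,6)

Answer: A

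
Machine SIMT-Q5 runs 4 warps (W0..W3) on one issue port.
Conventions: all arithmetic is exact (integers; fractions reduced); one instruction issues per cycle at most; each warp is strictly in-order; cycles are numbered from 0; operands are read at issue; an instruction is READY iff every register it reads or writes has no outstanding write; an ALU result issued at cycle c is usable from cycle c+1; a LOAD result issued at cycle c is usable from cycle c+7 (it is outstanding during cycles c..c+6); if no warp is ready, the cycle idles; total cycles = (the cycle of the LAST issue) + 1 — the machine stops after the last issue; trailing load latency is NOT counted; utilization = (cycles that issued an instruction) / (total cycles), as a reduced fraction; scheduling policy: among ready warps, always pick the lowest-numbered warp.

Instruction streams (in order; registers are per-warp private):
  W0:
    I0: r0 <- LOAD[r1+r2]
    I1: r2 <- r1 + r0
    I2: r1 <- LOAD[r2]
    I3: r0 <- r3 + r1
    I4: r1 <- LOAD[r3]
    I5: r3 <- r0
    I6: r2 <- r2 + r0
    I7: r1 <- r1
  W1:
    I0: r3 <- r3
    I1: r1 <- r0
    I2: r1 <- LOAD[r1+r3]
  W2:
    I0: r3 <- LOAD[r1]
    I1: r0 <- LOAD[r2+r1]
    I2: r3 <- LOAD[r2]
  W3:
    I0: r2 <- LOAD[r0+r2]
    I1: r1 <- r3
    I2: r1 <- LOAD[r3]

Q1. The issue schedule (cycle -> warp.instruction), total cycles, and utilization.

cycle 0: W0.I0
cycle 1: W1.I0
cycle 2: W1.I1
cycle 3: W1.I2
cycle 4: W2.I0
cycle 5: W2.I1
cycle 6: W3.I0
cycle 7: W0.I1
cycle 8: W0.I2
cycle 9: W3.I1
cycle 10: W3.I2
cycle 11: W2.I2
cycle 12: idle
cycle 13: idle
cycle 14: idle
cycle 15: W0.I3
cycle 16: W0.I4
cycle 17: W0.I5
cycle 18: W0.I6
cycle 19: idle
cycle 20: idle
cycle 21: idle
cycle 22: idle
cycle 23: W0.I7

Answer: 24 cycles, utilization 17/24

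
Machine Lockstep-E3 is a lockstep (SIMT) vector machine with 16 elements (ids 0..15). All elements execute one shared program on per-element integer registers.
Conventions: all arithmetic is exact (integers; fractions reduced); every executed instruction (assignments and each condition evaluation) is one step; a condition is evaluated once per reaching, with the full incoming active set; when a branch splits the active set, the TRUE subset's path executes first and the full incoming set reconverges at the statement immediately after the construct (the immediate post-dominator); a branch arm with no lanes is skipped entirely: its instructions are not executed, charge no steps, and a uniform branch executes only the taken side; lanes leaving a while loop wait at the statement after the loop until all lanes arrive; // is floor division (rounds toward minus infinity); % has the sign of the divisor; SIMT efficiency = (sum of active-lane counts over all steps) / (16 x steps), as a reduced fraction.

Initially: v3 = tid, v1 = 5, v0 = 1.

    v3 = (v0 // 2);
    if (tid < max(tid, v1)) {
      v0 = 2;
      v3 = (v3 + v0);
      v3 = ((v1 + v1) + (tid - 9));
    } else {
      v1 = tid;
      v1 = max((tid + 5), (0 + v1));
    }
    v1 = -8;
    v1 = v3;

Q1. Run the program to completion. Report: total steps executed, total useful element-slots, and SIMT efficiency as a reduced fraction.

Answer: 9 steps, 101 useful, 101/144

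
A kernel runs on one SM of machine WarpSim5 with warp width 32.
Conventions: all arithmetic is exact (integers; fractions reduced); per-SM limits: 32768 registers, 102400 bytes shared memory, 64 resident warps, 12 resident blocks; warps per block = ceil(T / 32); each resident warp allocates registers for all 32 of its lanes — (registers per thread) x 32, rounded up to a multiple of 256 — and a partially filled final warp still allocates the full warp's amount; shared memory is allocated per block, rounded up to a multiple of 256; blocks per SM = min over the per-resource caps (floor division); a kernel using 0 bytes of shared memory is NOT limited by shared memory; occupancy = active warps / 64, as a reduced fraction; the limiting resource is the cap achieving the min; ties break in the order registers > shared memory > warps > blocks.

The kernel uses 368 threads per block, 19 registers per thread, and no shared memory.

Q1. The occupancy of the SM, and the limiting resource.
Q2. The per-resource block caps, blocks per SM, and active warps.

Answer: occupancy 9/16, limited by registers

registers: 3 blocks
shared memory: no limit (kernel uses none)
warps: 5 blocks
blocks: 12 blocks

Answer: 3 blocks, 36 active warps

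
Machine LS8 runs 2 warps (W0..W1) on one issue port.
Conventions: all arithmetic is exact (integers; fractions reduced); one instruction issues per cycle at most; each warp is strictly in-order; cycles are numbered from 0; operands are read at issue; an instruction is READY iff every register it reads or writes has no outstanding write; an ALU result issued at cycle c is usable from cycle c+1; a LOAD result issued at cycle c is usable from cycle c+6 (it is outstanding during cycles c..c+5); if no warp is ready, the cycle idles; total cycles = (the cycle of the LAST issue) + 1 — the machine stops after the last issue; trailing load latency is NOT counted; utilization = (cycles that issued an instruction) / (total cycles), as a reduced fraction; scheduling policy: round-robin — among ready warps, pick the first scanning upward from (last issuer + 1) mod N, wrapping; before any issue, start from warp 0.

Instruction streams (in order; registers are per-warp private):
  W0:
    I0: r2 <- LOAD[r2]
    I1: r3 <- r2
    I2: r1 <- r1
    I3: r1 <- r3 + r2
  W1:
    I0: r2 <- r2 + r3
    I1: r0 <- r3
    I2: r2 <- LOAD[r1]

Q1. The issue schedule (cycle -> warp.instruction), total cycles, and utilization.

cycle 0: W0.I0
cycle 1: W1.I0
cycle 2: W1.I1
cycle 3: W1.I2
cycle 4: idle
cycle 5: idle
cycle 6: W0.I1
cycle 7: W0.I2
cycle 8: W0.I3

Answer: 9 cycles, utilization 7/9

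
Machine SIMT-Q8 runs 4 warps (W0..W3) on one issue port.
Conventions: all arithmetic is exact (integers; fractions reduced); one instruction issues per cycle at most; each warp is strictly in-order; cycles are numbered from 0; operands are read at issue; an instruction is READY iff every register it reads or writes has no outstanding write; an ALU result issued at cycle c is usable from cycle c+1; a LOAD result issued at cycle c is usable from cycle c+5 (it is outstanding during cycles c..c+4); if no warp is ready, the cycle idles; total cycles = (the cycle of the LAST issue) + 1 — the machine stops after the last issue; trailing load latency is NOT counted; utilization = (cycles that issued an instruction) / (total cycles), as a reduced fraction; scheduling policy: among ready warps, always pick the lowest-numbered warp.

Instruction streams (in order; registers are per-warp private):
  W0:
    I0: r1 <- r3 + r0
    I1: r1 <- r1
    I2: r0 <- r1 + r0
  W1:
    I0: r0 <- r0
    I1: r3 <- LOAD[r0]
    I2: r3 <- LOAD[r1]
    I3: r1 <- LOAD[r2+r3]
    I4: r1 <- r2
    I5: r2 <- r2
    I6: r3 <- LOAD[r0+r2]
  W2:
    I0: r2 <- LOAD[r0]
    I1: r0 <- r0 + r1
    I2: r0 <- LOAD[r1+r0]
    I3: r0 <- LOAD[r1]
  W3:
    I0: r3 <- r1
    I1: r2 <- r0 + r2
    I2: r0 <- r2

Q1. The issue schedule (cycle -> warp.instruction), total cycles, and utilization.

cycle 0: W0.I0
cycle 1: W0.I1
cycle 2: W0.I2
cycle 3: W1.I0
cycle 4: W1.I1
cycle 5: W2.I0
cycle 6: W2.I1
cycle 7: W2.I2
cycle 8: W3.I0
cycle 9: W1.I2
cycle 10: W3.I1
cycle 11: W3.I2
cycle 12: W2.I3
cycle 13: idle
cycle 14: W1.I3
cycle 15: idle
cycle 16: idle
cycle 17: idle
cycle 18: idle
cycle 19: W1.I4
cycle 20: W1.I5
cycle 21: W1.I6

Answer: 22 cycles, utilization 17/22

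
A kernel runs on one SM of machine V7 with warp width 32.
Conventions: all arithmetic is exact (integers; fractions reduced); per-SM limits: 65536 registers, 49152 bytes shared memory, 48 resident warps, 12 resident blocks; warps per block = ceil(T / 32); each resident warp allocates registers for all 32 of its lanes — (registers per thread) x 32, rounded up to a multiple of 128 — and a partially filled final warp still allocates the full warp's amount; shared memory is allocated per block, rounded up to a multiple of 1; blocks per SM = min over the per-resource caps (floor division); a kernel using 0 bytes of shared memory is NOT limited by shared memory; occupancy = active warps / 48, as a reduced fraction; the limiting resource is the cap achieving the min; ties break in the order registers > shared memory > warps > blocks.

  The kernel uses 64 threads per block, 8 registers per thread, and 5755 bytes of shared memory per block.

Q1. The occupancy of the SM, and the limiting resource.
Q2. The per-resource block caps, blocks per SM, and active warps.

Answer: occupancy 1/3, limited by shared memory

registers: 128 blocks
shared memory: 8 blocks
warps: 24 blocks
blocks: 12 blocks

Answer: 8 blocks, 16 active warps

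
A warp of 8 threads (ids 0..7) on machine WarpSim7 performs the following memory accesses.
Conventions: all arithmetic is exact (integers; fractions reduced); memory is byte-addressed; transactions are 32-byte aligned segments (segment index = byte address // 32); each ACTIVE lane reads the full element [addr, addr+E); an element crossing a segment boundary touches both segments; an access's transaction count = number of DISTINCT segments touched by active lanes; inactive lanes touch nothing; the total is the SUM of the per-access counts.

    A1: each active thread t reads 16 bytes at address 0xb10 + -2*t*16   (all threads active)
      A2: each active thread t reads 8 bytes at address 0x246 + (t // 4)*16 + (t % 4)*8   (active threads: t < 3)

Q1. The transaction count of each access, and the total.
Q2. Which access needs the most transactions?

A1: 8 transactions
A2: 1 transaction

Answer: 8,1; total 9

Answer: A1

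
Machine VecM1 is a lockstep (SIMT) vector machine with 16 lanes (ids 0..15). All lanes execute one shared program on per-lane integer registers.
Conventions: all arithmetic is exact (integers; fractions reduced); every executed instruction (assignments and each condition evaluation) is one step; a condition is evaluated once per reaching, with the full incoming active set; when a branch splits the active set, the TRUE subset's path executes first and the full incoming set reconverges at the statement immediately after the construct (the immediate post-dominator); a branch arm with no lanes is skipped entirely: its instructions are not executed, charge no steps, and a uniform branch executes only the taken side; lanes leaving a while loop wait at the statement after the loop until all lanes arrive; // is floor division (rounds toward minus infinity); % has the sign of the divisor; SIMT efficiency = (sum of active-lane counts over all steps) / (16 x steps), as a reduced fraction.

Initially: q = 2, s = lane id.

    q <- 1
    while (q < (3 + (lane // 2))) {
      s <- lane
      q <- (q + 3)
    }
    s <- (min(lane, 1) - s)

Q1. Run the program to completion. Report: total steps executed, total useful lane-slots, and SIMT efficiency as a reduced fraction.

Answer: 12 steps, 150 useful, 25/32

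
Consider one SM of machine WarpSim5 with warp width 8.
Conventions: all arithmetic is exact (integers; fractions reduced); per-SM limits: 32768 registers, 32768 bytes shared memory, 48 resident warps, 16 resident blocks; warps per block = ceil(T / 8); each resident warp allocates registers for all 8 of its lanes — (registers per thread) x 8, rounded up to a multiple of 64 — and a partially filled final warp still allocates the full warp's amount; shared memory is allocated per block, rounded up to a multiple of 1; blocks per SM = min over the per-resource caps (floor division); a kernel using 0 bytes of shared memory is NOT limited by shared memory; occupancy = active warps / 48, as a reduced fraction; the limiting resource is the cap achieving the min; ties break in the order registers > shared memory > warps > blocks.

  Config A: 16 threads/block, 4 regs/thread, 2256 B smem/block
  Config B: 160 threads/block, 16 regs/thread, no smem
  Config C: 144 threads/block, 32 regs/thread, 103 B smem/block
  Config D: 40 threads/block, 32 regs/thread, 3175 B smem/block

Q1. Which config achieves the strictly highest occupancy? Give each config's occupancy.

occupancies: A 7/12, B 5/6, C 3/4, D 15/16

Answer: D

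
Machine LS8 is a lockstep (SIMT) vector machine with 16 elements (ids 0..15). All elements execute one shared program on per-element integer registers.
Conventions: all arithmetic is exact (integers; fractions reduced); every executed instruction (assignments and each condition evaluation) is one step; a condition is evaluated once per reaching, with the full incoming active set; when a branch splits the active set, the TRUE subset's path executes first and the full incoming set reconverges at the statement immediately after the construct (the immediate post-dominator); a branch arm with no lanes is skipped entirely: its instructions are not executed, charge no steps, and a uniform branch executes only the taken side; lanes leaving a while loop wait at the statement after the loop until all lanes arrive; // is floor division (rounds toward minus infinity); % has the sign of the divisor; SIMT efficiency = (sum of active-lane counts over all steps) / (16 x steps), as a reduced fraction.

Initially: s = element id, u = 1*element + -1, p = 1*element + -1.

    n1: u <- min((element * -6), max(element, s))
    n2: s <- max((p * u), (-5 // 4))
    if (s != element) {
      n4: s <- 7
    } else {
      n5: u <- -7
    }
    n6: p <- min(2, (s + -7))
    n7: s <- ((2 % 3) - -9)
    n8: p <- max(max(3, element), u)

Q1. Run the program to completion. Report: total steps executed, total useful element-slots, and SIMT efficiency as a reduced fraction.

Answer: 8 steps, 112 useful, 7/8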